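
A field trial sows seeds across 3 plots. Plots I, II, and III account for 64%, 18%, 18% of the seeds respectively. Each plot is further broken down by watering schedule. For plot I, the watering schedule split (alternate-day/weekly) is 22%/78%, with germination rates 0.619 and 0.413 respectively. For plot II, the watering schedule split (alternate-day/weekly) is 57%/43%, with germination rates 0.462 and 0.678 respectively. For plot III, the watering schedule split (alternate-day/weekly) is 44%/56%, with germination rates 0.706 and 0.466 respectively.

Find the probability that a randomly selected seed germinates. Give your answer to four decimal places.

P(G) ≈ 0.4961

P(G|I) = 0.22·0.619 + 0.78·0.413 = 0.13618 + 0.32214 = 0.45832
P(G|II) = 0.57·0.462 + 0.43·0.678 = 0.26334 + 0.29154 = 0.55488
P(G|III) = 0.44·0.706 + 0.56·0.466 = 0.31064 + 0.26096 = 0.5716
Then overall,
P(G) = 0.64·0.45832 + 0.18·0.55488 + 0.18·0.5716
      = 0.2933248 + 0.0998784 + 0.102888 = 0.4960912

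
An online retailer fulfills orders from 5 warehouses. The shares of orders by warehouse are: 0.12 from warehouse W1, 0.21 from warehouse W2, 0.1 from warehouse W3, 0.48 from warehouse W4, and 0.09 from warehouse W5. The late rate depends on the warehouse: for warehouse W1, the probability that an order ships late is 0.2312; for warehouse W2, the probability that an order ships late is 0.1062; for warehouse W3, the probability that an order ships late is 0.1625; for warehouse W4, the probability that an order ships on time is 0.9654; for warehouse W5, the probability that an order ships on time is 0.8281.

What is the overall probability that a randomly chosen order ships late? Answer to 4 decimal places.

P(L|W4) = 1 − 0.9654 = 0.0346.
P(L|W5) = 1 − 0.8281 = 0.1719.
Summing over the partition,
P(L) = P(L|W1)·P(W1) + P(L|W2)·P(W2) + P(L|W3)·P(W3) + P(L|W4)·P(W4) + P(L|W5)·P(W5)
      = 0.2312·0.12 + 0.1062·0.21 + 0.1625·0.1 + 0.0346·0.48 + 0.1719·0.09
      = 0.027744 + 0.022302 + 0.01625 + 0.016608 + 0.015471 = 0.098375

0.0984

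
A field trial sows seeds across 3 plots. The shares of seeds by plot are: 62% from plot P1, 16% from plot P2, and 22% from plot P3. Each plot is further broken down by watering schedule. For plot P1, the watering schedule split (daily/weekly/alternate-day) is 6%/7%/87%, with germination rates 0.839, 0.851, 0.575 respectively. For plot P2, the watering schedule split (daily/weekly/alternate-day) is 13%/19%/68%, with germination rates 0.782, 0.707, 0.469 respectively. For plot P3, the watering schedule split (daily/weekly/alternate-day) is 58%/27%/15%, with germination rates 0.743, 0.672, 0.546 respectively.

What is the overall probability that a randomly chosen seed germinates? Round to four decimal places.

P(G|P1) = 0.06·0.839 + 0.07·0.851 + 0.87·0.575 = 0.05034 + 0.05957 + 0.50025 = 0.61016
P(G|P2) = 0.13·0.782 + 0.19·0.707 + 0.68·0.469 = 0.10166 + 0.13433 + 0.31892 = 0.55491
P(G|P3) = 0.58·0.743 + 0.27·0.672 + 0.15·0.546 = 0.43094 + 0.18144 + 0.0819 = 0.69428
Then overall,
P(G) = 0.62·0.61016 + 0.16·0.55491 + 0.22·0.69428
      = 0.3782992 + 0.0887856 + 0.1527416 = 0.6198264

0.6198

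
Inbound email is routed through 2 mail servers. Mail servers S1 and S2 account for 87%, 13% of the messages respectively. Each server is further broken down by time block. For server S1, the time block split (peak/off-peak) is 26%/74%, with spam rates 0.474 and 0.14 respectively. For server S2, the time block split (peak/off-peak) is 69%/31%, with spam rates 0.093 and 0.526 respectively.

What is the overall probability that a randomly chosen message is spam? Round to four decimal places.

P(S|S1) = 0.26·0.474 + 0.74·0.14 = 0.12324 + 0.1036 = 0.22684
P(S|S2) = 0.69·0.093 + 0.31·0.526 = 0.06417 + 0.16306 = 0.22723
Then overall,
P(S) = 0.87·0.22684 + 0.13·0.22723
      = 0.1973508 + 0.0295399 = 0.2268907

P(S) ≈ 0.2269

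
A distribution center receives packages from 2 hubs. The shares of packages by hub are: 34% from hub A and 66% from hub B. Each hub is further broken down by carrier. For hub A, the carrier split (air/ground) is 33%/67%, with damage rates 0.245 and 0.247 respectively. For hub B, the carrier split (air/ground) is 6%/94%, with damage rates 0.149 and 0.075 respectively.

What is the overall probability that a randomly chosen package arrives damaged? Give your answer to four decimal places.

P(D) ≈ 0.1362

P(D|A) = 0.33·0.245 + 0.67·0.247 = 0.08085 + 0.16549 = 0.24634
P(D|B) = 0.06·0.149 + 0.94·0.075 = 0.00894 + 0.0705 = 0.07944
Then overall,
P(D) = 0.34·0.24634 + 0.66·0.07944
      = 0.0837556 + 0.0524304 = 0.136186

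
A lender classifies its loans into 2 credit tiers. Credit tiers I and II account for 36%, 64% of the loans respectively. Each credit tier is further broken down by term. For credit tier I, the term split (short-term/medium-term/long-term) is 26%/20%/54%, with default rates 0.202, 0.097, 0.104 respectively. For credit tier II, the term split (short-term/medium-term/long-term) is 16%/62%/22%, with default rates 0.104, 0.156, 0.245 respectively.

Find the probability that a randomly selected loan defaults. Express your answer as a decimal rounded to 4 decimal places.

P(D) ≈ 0.1532

P(D|I) = 0.26·0.202 + 0.2·0.097 + 0.54·0.104 = 0.05252 + 0.0194 + 0.05616 = 0.12808
P(D|II) = 0.16·0.104 + 0.62·0.156 + 0.22·0.245 = 0.01664 + 0.09672 + 0.0539 = 0.16726
Then overall,
P(D) = 0.36·0.12808 + 0.64·0.16726
      = 0.0461088 + 0.1070464 = 0.1531552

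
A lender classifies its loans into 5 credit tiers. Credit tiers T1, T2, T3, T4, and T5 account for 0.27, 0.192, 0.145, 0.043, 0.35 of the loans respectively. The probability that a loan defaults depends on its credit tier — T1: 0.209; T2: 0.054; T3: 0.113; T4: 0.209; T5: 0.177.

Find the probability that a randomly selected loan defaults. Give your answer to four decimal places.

By the law of total probability,
P(D) = P(D|T1)·P(T1) + P(D|T2)·P(T2) + P(D|T3)·P(T3) + P(D|T4)·P(T4) + P(D|T5)·P(T5)
      = 0.209·0.27 + 0.054·0.192 + 0.113·0.145 + 0.209·0.043 + 0.177·0.35
      = 0.05643 + 0.010368 + 0.016385 + 0.008987 + 0.06195 = 0.15412

P(D) ≈ 0.1541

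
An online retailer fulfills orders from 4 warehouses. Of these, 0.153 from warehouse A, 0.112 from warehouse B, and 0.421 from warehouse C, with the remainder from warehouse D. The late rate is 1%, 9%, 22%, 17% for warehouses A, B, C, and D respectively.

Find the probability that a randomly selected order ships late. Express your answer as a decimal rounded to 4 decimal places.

P(L) ≈ 0.1576

P(D) = 1 − (0.153 + 0.112 + 0.421) = 0.314.
By the law of total probability,
P(L) = P(L|A)·P(A) + P(L|B)·P(B) + P(L|C)·P(C) + P(L|D)·P(D)
      = 0.01·0.153 + 0.09·0.112 + 0.22·0.421 + 0.17·0.314
      = 0.00153 + 0.01008 + 0.09262 + 0.05338 = 0.15761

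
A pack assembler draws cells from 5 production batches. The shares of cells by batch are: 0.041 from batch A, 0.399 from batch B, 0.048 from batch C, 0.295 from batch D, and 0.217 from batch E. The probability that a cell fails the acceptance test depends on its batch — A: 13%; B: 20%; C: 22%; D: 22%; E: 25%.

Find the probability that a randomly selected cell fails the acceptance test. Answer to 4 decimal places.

Using total probability over the partition,
P(F) = P(F|A)·P(A) + P(F|B)·P(B) + P(F|C)·P(C) + P(F|D)·P(D) + P(F|E)·P(E)
      = 0.13·0.041 + 0.2·0.399 + 0.22·0.048 + 0.22·0.295 + 0.25·0.217
      = 0.00533 + 0.0798 + 0.01056 + 0.0649 + 0.05425 = 0.21484

P(F) ≈ 0.2148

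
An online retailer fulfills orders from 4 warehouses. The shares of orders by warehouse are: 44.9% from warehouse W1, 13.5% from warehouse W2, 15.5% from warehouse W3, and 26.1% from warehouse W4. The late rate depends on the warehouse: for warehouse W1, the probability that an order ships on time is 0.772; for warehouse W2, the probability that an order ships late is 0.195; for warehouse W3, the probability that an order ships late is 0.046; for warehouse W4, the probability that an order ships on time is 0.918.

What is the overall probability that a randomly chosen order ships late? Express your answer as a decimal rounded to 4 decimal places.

P(L) ≈ 0.1572

P(L|W1) = 1 − 0.772 = 0.228.
P(L|W4) = 1 − 0.918 = 0.082.
P(L) = P(L|W1)·P(W1) + P(L|W2)·P(W2) + P(L|W3)·P(W3) + P(L|W4)·P(W4)
      = 0.228·0.449 + 0.195·0.135 + 0.046·0.155 + 0.082·0.261
      = 0.102372 + 0.026325 + 0.00713 + 0.021402 = 0.157229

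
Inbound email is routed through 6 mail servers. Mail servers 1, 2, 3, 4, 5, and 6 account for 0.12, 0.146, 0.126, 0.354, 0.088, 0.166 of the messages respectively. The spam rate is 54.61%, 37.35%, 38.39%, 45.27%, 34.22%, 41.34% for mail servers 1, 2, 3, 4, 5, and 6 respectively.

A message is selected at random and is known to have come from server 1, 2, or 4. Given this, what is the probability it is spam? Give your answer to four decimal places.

0.4521

Let J = {1, 2, 4}.
P(J) = 0.12 + 0.146 + 0.354 = 0.62.
P(S ∩ J) = 0.5461·0.12 + 0.3735·0.146 + 0.4527·0.354 = 0.065532 + 0.054531 + 0.1602558 = 0.2803188.
P(S | J) = 0.2803188 / 0.62 = 0.452127…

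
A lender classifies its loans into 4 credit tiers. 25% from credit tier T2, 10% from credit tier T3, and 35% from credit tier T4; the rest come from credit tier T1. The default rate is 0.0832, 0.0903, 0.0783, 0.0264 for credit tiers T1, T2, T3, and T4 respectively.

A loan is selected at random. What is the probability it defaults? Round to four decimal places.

0.0646

P(T1) = 1 − (0.25 + 0.1 + 0.35) = 0.3.
Using total probability over the partition,
P(D) = P(D|T1)·P(T1) + P(D|T2)·P(T2) + P(D|T3)·P(T3) + P(D|T4)·P(T4)
      = 0.0832·0.3 + 0.0903·0.25 + 0.0783·0.1 + 0.0264·0.35
      = 0.02496 + 0.022575 + 0.00783 + 0.00924 = 0.064605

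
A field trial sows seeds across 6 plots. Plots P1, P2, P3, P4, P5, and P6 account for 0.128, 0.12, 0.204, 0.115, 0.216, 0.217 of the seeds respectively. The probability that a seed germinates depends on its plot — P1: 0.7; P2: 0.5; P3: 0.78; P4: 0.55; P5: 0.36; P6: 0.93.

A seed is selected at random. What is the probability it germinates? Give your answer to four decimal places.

Summing over the partition,
P(G) = P(G|P1)·P(P1) + P(G|P2)·P(P2) + P(G|P3)·P(P3) + P(G|P4)·P(P4) + P(G|P5)·P(P5) + P(G|P6)·P(P6)
      = 0.7·0.128 + 0.5·0.12 + 0.78·0.204 + 0.55·0.115 + 0.36·0.216 + 0.93·0.217
      = 0.0896 + 0.06 + 0.15912 + 0.06325 + 0.07776 + 0.20181 = 0.65154

P(G) ≈ 0.6515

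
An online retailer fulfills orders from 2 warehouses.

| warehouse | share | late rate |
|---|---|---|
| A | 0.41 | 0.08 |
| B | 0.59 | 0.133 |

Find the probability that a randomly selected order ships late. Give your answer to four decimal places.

0.1113

P(L) = P(L|A)·P(A) + P(L|B)·P(B)
      = 0.08·0.41 + 0.133·0.59
      = 0.0328 + 0.07847 = 0.11127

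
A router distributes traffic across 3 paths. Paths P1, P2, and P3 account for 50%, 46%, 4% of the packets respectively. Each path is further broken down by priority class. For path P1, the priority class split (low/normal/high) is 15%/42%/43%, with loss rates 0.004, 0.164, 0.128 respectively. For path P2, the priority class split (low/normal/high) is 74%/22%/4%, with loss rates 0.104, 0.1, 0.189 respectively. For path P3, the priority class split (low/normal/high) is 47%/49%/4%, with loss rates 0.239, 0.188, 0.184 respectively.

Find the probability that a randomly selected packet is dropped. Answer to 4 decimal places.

P(L|P1) = 0.15·0.004 + 0.42·0.164 + 0.43·0.128 = 0.0006 + 0.06888 + 0.05504 = 0.12452
P(L|P2) = 0.74·0.104 + 0.22·0.1 + 0.04·0.189 = 0.07696 + 0.022 + 0.00756 = 0.10652
P(L|P3) = 0.47·0.239 + 0.49·0.188 + 0.04·0.184 = 0.11233 + 0.09212 + 0.00736 = 0.21181
Then overall,
P(L) = 0.5·0.12452 + 0.46·0.10652 + 0.04·0.21181
      = 0.06226 + 0.0489992 + 0.0084724 = 0.1197316

0.1197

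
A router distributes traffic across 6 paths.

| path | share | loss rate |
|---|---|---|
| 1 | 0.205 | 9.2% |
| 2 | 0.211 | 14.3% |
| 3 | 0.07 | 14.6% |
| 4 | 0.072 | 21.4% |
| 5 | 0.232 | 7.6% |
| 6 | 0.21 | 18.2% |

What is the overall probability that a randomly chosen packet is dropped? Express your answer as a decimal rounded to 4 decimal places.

P(L) ≈ 0.1305

Using total probability over the partition,
P(L) = P(L|1)·P(1) + P(L|2)·P(2) + P(L|3)·P(3) + P(L|4)·P(4) + P(L|5)·P(5) + P(L|6)·P(6)
      = 0.092·0.205 + 0.143·0.211 + 0.146·0.07 + 0.214·0.072 + 0.076·0.232 + 0.182·0.21
      = 0.01886 + 0.030173 + 0.01022 + 0.015408 + 0.017632 + 0.03822 = 0.130513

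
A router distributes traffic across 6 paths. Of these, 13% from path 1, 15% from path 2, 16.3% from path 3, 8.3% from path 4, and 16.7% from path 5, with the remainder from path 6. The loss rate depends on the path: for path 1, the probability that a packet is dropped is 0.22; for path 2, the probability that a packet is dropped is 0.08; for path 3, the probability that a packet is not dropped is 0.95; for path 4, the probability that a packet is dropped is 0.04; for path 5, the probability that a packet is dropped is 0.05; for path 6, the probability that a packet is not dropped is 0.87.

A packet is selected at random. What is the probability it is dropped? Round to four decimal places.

P(L) ≈ 0.1003

P(6) = 1 − (0.13 + 0.15 + 0.163 + 0.083 + 0.167) = 0.307.
P(L|3) = 1 − 0.95 = 0.05.
P(L|6) = 1 − 0.87 = 0.13.
P(L) = P(L|1)·P(1) + P(L|2)·P(2) + P(L|3)·P(3) + P(L|4)·P(4) + P(L|5)·P(5) + P(L|6)·P(6)
      = 0.22·0.13 + 0.08·0.15 + 0.05·0.163 + 0.04·0.083 + 0.05·0.167 + 0.13·0.307
      = 0.0286 + 0.012 + 0.00815 + 0.00332 + 0.00835 + 0.03991 = 0.10033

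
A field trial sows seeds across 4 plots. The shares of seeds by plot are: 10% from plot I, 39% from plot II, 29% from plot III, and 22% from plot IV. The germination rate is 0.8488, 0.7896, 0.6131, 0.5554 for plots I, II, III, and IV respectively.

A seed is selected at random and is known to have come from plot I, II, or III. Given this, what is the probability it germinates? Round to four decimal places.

P(G|S) ≈ 0.7316

Let S = {I, II, III}.
P(S) = 0.1 + 0.39 + 0.29 = 0.78.
P(G ∩ S) = 0.8488·0.1 + 0.7896·0.39 + 0.6131·0.29 = 0.08488 + 0.307944 + 0.177799 = 0.570623.
P(G | S) = 0.570623 / 0.78 = 0.731568…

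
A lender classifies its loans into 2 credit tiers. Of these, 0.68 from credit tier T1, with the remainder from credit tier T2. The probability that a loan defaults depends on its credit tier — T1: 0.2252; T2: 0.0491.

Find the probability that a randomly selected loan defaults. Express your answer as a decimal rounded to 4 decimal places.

0.1688

P(T2) = 1 − (0.68) = 0.32.
Using total probability over the partition,
P(D) = P(D|T1)·P(T1) + P(D|T2)·P(T2)
      = 0.2252·0.68 + 0.0491·0.32
      = 0.153136 + 0.015712 = 0.168848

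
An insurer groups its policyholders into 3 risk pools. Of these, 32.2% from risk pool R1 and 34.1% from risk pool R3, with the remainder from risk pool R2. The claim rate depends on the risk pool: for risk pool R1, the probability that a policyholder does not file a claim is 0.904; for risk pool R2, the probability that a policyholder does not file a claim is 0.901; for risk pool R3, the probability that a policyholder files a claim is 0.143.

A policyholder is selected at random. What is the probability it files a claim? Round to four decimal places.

P(R2) = 1 − (0.322 + 0.341) = 0.337.
P(C|R1) = 1 − 0.904 = 0.096.
P(C|R2) = 1 − 0.901 = 0.099.
P(C) = P(C|R1)·P(R1) + P(C|R2)·P(R2) + P(C|R3)·P(R3)
      = 0.096·0.322 + 0.099·0.337 + 0.143·0.341
      = 0.030912 + 0.033363 + 0.048763 = 0.113038

P(C) ≈ 0.1130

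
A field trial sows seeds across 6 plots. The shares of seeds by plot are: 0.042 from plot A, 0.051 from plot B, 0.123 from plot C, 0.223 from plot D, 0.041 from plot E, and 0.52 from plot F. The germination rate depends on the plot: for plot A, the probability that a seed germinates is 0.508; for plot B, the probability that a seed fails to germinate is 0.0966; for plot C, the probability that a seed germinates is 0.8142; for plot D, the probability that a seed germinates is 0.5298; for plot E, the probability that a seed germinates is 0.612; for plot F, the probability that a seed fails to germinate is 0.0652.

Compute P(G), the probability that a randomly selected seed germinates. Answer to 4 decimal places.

P(G|B) = 1 − 0.0966 = 0.9034.
P(G|F) = 1 − 0.0652 = 0.9348.
P(G) = P(G|A)·P(A) + P(G|B)·P(B) + P(G|C)·P(C) + P(G|D)·P(D) + P(G|E)·P(E) + P(G|F)·P(F)
      = 0.508·0.042 + 0.9034·0.051 + 0.8142·0.123 + 0.5298·0.223 + 0.612·0.041 + 0.9348·0.52
      = 0.021336 + 0.0460734 + 0.1001466 + 0.1181454 + 0.025092 + 0.486096 = 0.7968894

0.7969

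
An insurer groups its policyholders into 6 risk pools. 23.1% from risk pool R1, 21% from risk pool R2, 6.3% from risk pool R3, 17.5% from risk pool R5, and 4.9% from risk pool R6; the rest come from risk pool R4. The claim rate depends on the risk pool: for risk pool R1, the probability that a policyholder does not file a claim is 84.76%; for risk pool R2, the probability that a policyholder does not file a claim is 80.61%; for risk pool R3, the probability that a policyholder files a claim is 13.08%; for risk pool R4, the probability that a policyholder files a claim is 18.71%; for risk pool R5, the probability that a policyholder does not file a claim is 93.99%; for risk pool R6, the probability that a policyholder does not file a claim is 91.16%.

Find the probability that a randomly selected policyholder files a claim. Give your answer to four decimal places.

P(C) ≈ 0.1499

P(R4) = 1 − (0.231 + 0.21 + 0.063 + 0.175 + 0.049) = 0.272.
P(C|R1) = 1 − 0.8476 = 0.1524.
P(C|R2) = 1 − 0.8061 = 0.1939.
P(C|R5) = 1 − 0.9399 = 0.0601.
P(C|R6) = 1 − 0.9116 = 0.0884.
By the law of total probability,
P(C) = P(C|R1)·P(R1) + P(C|R2)·P(R2) + P(C|R3)·P(R3) + P(C|R4)·P(R4) + P(C|R5)·P(R5) + P(C|R6)·P(R6)
      = 0.1524·0.231 + 0.1939·0.21 + 0.1308·0.063 + 0.1871·0.272 + 0.0601·0.175 + 0.0884·0.049
      = 0.0352044 + 0.040719 + 0.0082404 + 0.0508912 + 0.0105175 + 0.0043316 = 0.1499041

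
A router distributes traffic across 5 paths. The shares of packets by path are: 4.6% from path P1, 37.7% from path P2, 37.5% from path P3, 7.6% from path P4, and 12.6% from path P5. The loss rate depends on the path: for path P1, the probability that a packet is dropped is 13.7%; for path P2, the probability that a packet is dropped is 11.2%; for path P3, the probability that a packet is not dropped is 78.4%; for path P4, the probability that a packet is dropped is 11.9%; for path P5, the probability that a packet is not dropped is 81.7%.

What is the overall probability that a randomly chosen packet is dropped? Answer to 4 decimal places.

P(L|P3) = 1 − 0.784 = 0.216.
P(L|P5) = 1 − 0.817 = 0.183.
By the law of total probability,
P(L) = P(L|P1)·P(P1) + P(L|P2)·P(P2) + P(L|P3)·P(P3) + P(L|P4)·P(P4) + P(L|P5)·P(P5)
      = 0.137·0.046 + 0.112·0.377 + 0.216·0.375 + 0.119·0.076 + 0.183·0.126
      = 0.006302 + 0.042224 + 0.081 + 0.009044 + 0.023058 = 0.161628

0.1616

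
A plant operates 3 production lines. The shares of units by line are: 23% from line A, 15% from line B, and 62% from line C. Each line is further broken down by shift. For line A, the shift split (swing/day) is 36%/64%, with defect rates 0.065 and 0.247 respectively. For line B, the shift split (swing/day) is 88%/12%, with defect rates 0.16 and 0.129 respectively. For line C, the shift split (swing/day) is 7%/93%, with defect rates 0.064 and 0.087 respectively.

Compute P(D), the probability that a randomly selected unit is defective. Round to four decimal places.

P(D) ≈ 0.1181

P(D|A) = 0.36·0.065 + 0.64·0.247 = 0.0234 + 0.15808 = 0.18148
P(D|B) = 0.88·0.16 + 0.12·0.129 = 0.1408 + 0.01548 = 0.15628
P(D|C) = 0.07·0.064 + 0.93·0.087 = 0.00448 + 0.08091 = 0.08539
Then overall,
P(D) = 0.23·0.18148 + 0.15·0.15628 + 0.62·0.08539
      = 0.0417404 + 0.023442 + 0.0529418 = 0.1181242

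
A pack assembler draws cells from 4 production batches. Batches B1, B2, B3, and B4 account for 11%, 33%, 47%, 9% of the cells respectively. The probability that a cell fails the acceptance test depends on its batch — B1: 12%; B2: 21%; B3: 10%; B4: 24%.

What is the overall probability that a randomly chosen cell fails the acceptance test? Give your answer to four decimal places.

P(F) ≈ 0.1511

P(F) = P(F|B1)·P(B1) + P(F|B2)·P(B2) + P(F|B3)·P(B3) + P(F|B4)·P(B4)
      = 0.12·0.11 + 0.21·0.33 + 0.1·0.47 + 0.24·0.09
      = 0.0132 + 0.0693 + 0.047 + 0.0216 = 0.1511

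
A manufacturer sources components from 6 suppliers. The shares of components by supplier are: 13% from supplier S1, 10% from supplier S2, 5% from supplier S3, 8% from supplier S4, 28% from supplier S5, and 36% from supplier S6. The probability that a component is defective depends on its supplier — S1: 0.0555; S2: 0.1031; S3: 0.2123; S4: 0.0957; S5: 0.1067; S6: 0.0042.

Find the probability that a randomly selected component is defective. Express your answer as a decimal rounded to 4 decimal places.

P(D) = P(D|S1)·P(S1) + P(D|S2)·P(S2) + P(D|S3)·P(S3) + P(D|S4)·P(S4) + P(D|S5)·P(S5) + P(D|S6)·P(S6)
      = 0.0555·0.13 + 0.1031·0.1 + 0.2123·0.05 + 0.0957·0.08 + 0.1067·0.28 + 0.0042·0.36
      = 0.007215 + 0.01031 + 0.010615 + 0.007656 + 0.029876 + 0.001512 = 0.067184

P(D) ≈ 0.0672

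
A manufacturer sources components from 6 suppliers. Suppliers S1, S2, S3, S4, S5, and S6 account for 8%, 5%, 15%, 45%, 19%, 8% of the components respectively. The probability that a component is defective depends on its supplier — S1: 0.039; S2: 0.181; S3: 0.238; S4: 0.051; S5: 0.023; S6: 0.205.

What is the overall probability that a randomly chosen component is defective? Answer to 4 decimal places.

P(D) ≈ 0.0916

P(D) = P(D|S1)·P(S1) + P(D|S2)·P(S2) + P(D|S3)·P(S3) + P(D|S4)·P(S4) + P(D|S5)·P(S5) + P(D|S6)·P(S6)
      = 0.039·0.08 + 0.181·0.05 + 0.238·0.15 + 0.051·0.45 + 0.023·0.19 + 0.205·0.08
      = 0.00312 + 0.00905 + 0.0357 + 0.02295 + 0.00437 + 0.0164 = 0.09159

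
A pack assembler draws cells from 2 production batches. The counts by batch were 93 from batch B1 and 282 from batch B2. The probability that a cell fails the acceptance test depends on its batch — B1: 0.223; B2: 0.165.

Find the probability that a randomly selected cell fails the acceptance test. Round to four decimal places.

Total: 93 + 282 = 375.
P(B1) = 93/375 = 0.248. P(B2) = 282/375 = 0.752.
P(F) = P(F|B1)·P(B1) + P(F|B2)·P(B2)
      = 0.223·0.248 + 0.165·0.752
      = 0.055304 + 0.12408 = 0.179384

0.1794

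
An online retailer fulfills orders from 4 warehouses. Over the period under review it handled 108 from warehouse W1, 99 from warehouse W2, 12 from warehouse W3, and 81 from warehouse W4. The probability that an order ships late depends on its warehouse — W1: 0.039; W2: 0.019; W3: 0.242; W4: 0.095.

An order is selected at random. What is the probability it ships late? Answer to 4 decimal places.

Total: 108 + 99 + 12 + 81 = 300.
P(W1) = 108/300 = 0.36. P(W2) = 99/300 = 0.33. P(W3) = 12/300 = 0.04. P(W4) = 81/300 = 0.27.
P(L) = P(L|W1)·P(W1) + P(L|W2)·P(W2) + P(L|W3)·P(W3) + P(L|W4)·P(W4)
      = 0.039·0.36 + 0.019·0.33 + 0.242·0.04 + 0.095·0.27
      = 0.01404 + 0.00627 + 0.00968 + 0.02565 = 0.05564

P(L) ≈ 0.0556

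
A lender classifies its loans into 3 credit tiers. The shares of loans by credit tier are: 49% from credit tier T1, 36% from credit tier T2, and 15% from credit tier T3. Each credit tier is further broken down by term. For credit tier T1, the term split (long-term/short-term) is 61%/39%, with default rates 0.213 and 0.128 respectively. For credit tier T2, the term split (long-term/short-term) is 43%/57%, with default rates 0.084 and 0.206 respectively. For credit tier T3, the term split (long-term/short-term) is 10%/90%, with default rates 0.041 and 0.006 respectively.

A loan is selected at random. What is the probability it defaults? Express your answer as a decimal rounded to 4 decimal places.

0.1448

P(D|T1) = 0.61·0.213 + 0.39·0.128 = 0.12993 + 0.04992 = 0.17985
P(D|T2) = 0.43·0.084 + 0.57·0.206 = 0.03612 + 0.11742 = 0.15354
P(D|T3) = 0.1·0.041 + 0.9·0.006 = 0.0041 + 0.0054 = 0.0095
By total probability over the outer partition,
P(D) = 0.49·0.17985 + 0.36·0.15354 + 0.15·0.0095
      = 0.0881265 + 0.0552744 + 0.001425 = 0.1448259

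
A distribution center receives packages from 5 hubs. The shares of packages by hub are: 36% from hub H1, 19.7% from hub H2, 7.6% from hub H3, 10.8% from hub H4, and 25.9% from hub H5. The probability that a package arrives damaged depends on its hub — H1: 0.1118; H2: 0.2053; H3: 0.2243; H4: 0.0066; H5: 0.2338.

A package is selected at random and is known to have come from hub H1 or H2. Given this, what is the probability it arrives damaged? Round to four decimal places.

P(D|S) ≈ 0.1449

Let S = {H1, H2}.
P(S) = 0.36 + 0.197 = 0.557.
P(D ∩ S) = 0.1118·0.36 + 0.2053·0.197 = 0.040248 + 0.0404441 = 0.0806921.
P(D | S) = 0.0806921 / 0.557 = 0.144869…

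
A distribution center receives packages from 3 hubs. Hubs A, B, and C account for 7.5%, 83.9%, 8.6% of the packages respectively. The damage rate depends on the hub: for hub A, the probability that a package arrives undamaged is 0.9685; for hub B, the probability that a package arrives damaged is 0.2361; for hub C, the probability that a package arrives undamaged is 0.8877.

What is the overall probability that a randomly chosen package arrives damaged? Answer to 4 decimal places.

P(D) ≈ 0.2101

P(D|A) = 1 − 0.9685 = 0.0315.
P(D|C) = 1 − 0.8877 = 0.1123.
P(D) = P(D|A)·P(A) + P(D|B)·P(B) + P(D|C)·P(C)
      = 0.0315·0.075 + 0.2361·0.839 + 0.1123·0.086
      = 0.0023625 + 0.1980879 + 0.0096578 = 0.2101082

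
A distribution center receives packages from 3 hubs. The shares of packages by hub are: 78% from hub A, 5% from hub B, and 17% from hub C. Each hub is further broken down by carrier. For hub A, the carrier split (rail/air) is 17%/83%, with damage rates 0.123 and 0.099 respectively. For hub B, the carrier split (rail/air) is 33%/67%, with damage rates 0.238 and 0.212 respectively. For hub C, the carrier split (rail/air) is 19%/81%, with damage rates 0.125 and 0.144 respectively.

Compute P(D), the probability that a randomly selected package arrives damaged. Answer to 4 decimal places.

P(D) ≈ 0.1153

P(D|A) = 0.17·0.123 + 0.83·0.099 = 0.02091 + 0.08217 = 0.10308
P(D|B) = 0.33·0.238 + 0.67·0.212 = 0.07854 + 0.14204 = 0.22058
P(D|C) = 0.19·0.125 + 0.81·0.144 = 0.02375 + 0.11664 = 0.14039
Then overall,
P(D) = 0.78·0.10308 + 0.05·0.22058 + 0.17·0.14039
      = 0.0804024 + 0.011029 + 0.0238663 = 0.1152977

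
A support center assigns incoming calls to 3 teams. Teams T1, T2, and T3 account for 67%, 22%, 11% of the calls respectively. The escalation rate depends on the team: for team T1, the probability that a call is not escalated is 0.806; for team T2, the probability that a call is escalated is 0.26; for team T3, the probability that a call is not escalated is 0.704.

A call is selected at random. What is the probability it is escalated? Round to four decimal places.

0.2197

P(E|T1) = 1 − 0.806 = 0.194.
P(E|T3) = 1 − 0.704 = 0.296.
By the law of total probability,
P(E) = P(E|T1)·P(T1) + P(E|T2)·P(T2) + P(E|T3)·P(T3)
      = 0.194·0.67 + 0.26·0.22 + 0.296·0.11
      = 0.12998 + 0.0572 + 0.03256 = 0.21974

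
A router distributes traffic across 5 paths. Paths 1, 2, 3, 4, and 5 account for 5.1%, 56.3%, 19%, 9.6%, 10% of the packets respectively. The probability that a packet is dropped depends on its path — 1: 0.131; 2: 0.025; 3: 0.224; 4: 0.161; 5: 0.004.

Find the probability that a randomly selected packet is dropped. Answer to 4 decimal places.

By the law of total probability,
P(L) = P(L|1)·P(1) + P(L|2)·P(2) + P(L|3)·P(3) + P(L|4)·P(4) + P(L|5)·P(5)
      = 0.131·0.051 + 0.025·0.563 + 0.224·0.19 + 0.161·0.096 + 0.004·0.1
      = 0.006681 + 0.014075 + 0.04256 + 0.015456 + 0.0004 = 0.079172

0.0792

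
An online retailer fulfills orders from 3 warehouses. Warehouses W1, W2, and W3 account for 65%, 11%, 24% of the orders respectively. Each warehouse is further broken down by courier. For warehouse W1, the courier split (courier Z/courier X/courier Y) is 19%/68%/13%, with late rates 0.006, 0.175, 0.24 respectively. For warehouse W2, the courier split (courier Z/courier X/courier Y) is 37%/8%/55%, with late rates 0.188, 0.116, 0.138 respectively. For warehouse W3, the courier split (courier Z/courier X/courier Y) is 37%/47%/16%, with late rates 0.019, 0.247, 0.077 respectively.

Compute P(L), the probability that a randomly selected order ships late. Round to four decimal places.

P(L) ≈ 0.1479

P(L|W1) = 0.19·0.006 + 0.68·0.175 + 0.13·0.24 = 0.00114 + 0.119 + 0.0312 = 0.15134
P(L|W2) = 0.37·0.188 + 0.08·0.116 + 0.55·0.138 = 0.06956 + 0.00928 + 0.0759 = 0.15474
P(L|W3) = 0.37·0.019 + 0.47·0.247 + 0.16·0.077 = 0.00703 + 0.11609 + 0.01232 = 0.13544
Then overall,
P(L) = 0.65·0.15134 + 0.11·0.15474 + 0.24·0.13544
      = 0.098371 + 0.0170214 + 0.0325056 = 0.147898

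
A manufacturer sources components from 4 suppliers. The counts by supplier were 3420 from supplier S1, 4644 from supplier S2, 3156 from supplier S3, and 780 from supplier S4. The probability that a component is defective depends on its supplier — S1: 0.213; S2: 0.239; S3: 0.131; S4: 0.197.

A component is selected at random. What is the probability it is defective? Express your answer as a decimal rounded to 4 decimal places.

Total: 3420 + 4644 + 3156 + 780 = 12000.
P(S1) = 3420/12000 = 0.285. P(S2) = 4644/12000 = 0.387. P(S3) = 3156/12000 = 0.263. P(S4) = 780/12000 = 0.065.
P(D) = P(D|S1)·P(S1) + P(D|S2)·P(S2) + P(D|S3)·P(S3) + P(D|S4)·P(S4)
      = 0.213·0.285 + 0.239·0.387 + 0.131·0.263 + 0.197·0.065
      = 0.060705 + 0.092493 + 0.034453 + 0.012805 = 0.200456

P(D) ≈ 0.2005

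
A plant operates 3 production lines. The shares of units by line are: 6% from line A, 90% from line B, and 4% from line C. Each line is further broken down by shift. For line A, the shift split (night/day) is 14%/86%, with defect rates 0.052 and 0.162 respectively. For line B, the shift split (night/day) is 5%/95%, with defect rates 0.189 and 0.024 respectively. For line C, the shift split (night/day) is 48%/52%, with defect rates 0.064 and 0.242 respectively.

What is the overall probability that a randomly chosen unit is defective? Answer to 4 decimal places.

P(D|A) = 0.14·0.052 + 0.86·0.162 = 0.00728 + 0.13932 = 0.1466
P(D|B) = 0.05·0.189 + 0.95·0.024 = 0.00945 + 0.0228 = 0.03225
P(D|C) = 0.48·0.064 + 0.52·0.242 = 0.03072 + 0.12584 = 0.15656
By total probability over the outer partition,
P(D) = 0.06·0.1466 + 0.9·0.03225 + 0.04·0.15656
      = 0.008796 + 0.029025 + 0.0062624 = 0.0440834

0.0441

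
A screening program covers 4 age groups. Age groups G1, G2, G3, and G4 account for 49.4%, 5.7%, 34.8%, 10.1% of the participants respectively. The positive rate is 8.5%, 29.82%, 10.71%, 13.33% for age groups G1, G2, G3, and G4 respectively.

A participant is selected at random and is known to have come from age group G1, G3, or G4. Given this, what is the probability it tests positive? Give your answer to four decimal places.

P(T|S) ≈ 0.0983

Let S = {G1, G3, G4}.
P(S) = 0.494 + 0.348 + 0.101 = 0.943.
P(T ∩ S) = 0.085·0.494 + 0.1071·0.348 + 0.1333·0.101 = 0.04199 + 0.0372708 + 0.0134633 = 0.0927241.
P(T | S) = 0.0927241 / 0.943 = 0.098329…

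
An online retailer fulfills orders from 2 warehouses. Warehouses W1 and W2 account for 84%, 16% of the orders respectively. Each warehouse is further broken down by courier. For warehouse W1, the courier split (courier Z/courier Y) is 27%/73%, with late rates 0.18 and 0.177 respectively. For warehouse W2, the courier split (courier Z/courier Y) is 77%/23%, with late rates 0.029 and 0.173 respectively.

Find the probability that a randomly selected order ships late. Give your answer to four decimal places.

P(L) ≈ 0.1593

P(L|W1) = 0.27·0.18 + 0.73·0.177 = 0.0486 + 0.12921 = 0.17781
P(L|W2) = 0.77·0.029 + 0.23·0.173 = 0.02233 + 0.03979 = 0.06212
By total probability over the outer partition,
P(L) = 0.84·0.17781 + 0.16·0.06212
      = 0.1493604 + 0.0099392 = 0.1592996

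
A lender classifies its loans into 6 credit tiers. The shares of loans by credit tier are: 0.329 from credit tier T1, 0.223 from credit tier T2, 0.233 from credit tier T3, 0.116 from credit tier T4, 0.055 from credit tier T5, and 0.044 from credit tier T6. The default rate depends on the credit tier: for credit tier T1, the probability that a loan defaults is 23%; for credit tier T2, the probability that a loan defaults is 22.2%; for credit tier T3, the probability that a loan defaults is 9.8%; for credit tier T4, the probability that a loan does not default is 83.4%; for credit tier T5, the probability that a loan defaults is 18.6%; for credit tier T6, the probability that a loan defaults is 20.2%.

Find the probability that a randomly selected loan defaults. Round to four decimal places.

P(D|T4) = 1 − 0.834 = 0.166.
Summing over the partition,
P(D) = P(D|T1)·P(T1) + P(D|T2)·P(T2) + P(D|T3)·P(T3) + P(D|T4)·P(T4) + P(D|T5)·P(T5) + P(D|T6)·P(T6)
      = 0.23·0.329 + 0.222·0.223 + 0.098·0.233 + 0.166·0.116 + 0.186·0.055 + 0.202·0.044
      = 0.07567 + 0.049506 + 0.022834 + 0.019256 + 0.01023 + 0.008888 = 0.186384

P(D) ≈ 0.1864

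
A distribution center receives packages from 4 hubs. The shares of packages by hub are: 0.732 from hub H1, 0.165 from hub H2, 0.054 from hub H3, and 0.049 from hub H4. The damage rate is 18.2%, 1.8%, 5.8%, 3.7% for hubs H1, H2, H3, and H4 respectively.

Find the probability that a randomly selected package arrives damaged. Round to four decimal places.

P(D) = P(D|H1)·P(H1) + P(D|H2)·P(H2) + P(D|H3)·P(H3) + P(D|H4)·P(H4)
      = 0.182·0.732 + 0.018·0.165 + 0.058·0.054 + 0.037·0.049
      = 0.133224 + 0.00297 + 0.003132 + 0.001813 = 0.141139

0.1411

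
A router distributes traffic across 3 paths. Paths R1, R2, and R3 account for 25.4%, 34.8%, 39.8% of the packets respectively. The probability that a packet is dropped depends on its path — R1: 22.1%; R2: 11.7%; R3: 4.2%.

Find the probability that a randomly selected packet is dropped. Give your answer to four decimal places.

Summing over the partition,
P(L) = P(L|R1)·P(R1) + P(L|R2)·P(R2) + P(L|R3)·P(R3)
      = 0.221·0.254 + 0.117·0.348 + 0.042·0.398
      = 0.056134 + 0.040716 + 0.016716 = 0.113566

P(L) ≈ 0.1136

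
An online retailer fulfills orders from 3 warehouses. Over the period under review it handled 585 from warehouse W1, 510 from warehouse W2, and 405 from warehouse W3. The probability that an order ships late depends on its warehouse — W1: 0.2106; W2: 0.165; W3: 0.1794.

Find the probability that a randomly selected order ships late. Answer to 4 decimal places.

P(L) ≈ 0.1867

Total: 585 + 510 + 405 = 1500.
P(W1) = 585/1500 = 0.39. P(W2) = 510/1500 = 0.34. P(W3) = 405/1500 = 0.27.
P(L) = P(L|W1)·P(W1) + P(L|W2)·P(W2) + P(L|W3)·P(W3)
      = 0.2106·0.39 + 0.165·0.34 + 0.1794·0.27
      = 0.082134 + 0.0561 + 0.048438 = 0.186672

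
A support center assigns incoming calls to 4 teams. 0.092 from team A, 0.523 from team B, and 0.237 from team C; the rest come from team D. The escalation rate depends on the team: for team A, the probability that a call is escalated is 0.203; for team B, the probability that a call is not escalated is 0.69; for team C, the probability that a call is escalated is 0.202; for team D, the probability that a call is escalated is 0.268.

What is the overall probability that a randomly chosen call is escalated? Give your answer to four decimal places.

P(E) ≈ 0.2683

P(D) = 1 − (0.092 + 0.523 + 0.237) = 0.148.
P(E|B) = 1 − 0.69 = 0.31.
P(E) = P(E|A)·P(A) + P(E|B)·P(B) + P(E|C)·P(C) + P(E|D)·P(D)
      = 0.203·0.092 + 0.31·0.523 + 0.202·0.237 + 0.268·0.148
      = 0.018676 + 0.16213 + 0.047874 + 0.039664 = 0.268344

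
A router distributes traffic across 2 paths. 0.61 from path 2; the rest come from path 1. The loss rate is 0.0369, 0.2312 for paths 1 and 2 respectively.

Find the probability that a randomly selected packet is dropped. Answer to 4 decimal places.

P(L) ≈ 0.1554

P(1) = 1 − (0.61) = 0.39.
P(L) = P(L|1)·P(1) + P(L|2)·P(2)
      = 0.0369·0.39 + 0.2312·0.61
      = 0.014391 + 0.141032 = 0.155423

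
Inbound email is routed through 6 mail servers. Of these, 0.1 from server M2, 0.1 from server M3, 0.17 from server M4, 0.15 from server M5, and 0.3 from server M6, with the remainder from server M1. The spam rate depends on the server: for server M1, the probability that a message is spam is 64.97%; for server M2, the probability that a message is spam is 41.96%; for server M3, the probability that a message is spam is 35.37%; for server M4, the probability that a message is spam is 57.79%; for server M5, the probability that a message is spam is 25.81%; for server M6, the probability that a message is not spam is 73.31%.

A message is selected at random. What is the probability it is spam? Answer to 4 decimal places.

P(M1) = 1 − (0.1 + 0.1 + 0.17 + 0.15 + 0.3) = 0.18.
P(S|M6) = 1 − 0.7331 = 0.2669.
P(S) = P(S|M1)·P(M1) + P(S|M2)·P(M2) + P(S|M3)·P(M3) + P(S|M4)·P(M4) + P(S|M5)·P(M5) + P(S|M6)·P(M6)
      = 0.6497·0.18 + 0.4196·0.1 + 0.3537·0.1 + 0.5779·0.17 + 0.2581·0.15 + 0.2669·0.3
      = 0.116946 + 0.04196 + 0.03537 + 0.098243 + 0.038715 + 0.08007 = 0.411304

0.4113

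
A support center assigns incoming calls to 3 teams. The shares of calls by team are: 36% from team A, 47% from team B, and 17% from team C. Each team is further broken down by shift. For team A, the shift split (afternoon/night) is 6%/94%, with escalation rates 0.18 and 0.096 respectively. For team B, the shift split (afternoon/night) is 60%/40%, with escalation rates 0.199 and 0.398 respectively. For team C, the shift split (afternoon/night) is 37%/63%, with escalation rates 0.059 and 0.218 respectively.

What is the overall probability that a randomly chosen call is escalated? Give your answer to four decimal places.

P(E) ≈ 0.1944

P(E|A) = 0.06·0.18 + 0.94·0.096 = 0.0108 + 0.09024 = 0.10104
P(E|B) = 0.6·0.199 + 0.4·0.398 = 0.1194 + 0.1592 = 0.2786
P(E|C) = 0.37·0.059 + 0.63·0.218 = 0.02183 + 0.13734 = 0.15917
By total probability over the outer partition,
P(E) = 0.36·0.10104 + 0.47·0.2786 + 0.17·0.15917
      = 0.0363744 + 0.130942 + 0.0270589 = 0.1943753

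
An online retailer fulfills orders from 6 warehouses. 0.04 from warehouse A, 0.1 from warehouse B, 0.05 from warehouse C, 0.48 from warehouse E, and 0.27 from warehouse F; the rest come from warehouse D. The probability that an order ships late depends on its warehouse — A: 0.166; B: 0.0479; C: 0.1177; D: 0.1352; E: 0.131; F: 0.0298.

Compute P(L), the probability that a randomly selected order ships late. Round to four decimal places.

P(D) = 1 − (0.04 + 0.1 + 0.05 + 0.48 + 0.27) = 0.06.
Using total probability over the partition,
P(L) = P(L|A)·P(A) + P(L|B)·P(B) + P(L|C)·P(C) + P(L|D)·P(D) + P(L|E)·P(E) + P(L|F)·P(F)
      = 0.166·0.04 + 0.0479·0.1 + 0.1177·0.05 + 0.1352·0.06 + 0.131·0.48 + 0.0298·0.27
      = 0.00664 + 0.00479 + 0.005885 + 0.008112 + 0.06288 + 0.008046 = 0.096353

0.0964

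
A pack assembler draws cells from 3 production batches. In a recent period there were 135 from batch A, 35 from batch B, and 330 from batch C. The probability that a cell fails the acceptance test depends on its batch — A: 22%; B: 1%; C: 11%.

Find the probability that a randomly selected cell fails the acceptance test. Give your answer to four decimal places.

P(F) ≈ 0.1327

Total: 135 + 35 + 330 = 500.
P(A) = 135/500 = 0.27. P(B) = 35/500 = 0.07. P(C) = 330/500 = 0.66.
P(F) = P(F|A)·P(A) + P(F|B)·P(B) + P(F|C)·P(C)
      = 0.22·0.27 + 0.01·0.07 + 0.11·0.66
      = 0.0594 + 0.0007 + 0.0726 = 0.1327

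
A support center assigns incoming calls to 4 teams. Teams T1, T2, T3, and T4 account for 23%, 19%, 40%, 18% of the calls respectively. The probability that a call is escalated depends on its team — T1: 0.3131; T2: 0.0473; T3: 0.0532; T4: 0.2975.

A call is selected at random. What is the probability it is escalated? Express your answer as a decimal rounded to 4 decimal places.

Summing over the partition,
P(E) = P(E|T1)·P(T1) + P(E|T2)·P(T2) + P(E|T3)·P(T3) + P(E|T4)·P(T4)
      = 0.3131·0.23 + 0.0473·0.19 + 0.0532·0.4 + 0.2975·0.18
      = 0.072013 + 0.008987 + 0.02128 + 0.05355 = 0.15583

P(E) ≈ 0.1558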